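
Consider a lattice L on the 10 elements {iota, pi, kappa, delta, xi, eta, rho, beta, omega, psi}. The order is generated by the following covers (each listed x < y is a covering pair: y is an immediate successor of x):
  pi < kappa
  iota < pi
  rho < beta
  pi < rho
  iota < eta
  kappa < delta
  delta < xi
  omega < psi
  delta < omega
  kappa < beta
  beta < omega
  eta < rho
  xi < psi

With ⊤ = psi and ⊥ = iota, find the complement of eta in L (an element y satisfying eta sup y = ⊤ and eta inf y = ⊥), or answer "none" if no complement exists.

Need y with eta ∨ y = psi and eta ∧ y = iota.
Checking each element gives: xi.

xi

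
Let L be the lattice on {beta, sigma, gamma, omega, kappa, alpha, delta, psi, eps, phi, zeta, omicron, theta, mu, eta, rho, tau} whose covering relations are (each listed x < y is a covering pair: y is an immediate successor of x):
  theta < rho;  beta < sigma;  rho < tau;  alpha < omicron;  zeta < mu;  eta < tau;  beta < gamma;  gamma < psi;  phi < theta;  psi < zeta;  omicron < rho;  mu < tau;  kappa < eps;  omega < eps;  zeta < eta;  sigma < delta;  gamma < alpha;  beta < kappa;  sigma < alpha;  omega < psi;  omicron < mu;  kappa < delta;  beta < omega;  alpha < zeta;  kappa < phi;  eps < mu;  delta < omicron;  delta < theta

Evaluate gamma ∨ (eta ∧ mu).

eta ∧ mu = zeta
gamma ∨ zeta = zeta

zeta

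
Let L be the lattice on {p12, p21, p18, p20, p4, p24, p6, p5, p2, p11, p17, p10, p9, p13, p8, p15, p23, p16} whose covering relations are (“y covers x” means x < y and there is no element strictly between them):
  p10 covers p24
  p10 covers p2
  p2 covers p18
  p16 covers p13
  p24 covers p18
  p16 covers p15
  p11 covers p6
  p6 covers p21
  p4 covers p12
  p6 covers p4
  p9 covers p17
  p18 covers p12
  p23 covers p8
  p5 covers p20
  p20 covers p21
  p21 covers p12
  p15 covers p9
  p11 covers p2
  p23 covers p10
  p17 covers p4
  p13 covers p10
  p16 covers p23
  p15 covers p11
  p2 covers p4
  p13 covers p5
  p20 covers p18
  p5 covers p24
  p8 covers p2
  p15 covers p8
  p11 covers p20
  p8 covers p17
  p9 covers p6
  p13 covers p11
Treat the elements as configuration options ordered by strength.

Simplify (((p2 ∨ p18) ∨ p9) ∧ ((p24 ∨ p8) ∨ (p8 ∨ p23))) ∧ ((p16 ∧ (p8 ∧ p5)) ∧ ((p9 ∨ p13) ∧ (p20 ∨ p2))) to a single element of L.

p2 ∨ p18 = p2
p2 ∨ p9 = p15
p24 ∨ p8 = p23
p8 ∨ p23 = p23
p23 ∨ p23 = p23
p15 ∧ p23 = p8
p8 ∧ p5 = p18
p16 ∧ p18 = p18
p9 ∨ p13 = p16
p20 ∨ p2 = p11
p16 ∧ p11 = p11
p18 ∧ p11 = p18
p8 ∧ p18 = p18

p18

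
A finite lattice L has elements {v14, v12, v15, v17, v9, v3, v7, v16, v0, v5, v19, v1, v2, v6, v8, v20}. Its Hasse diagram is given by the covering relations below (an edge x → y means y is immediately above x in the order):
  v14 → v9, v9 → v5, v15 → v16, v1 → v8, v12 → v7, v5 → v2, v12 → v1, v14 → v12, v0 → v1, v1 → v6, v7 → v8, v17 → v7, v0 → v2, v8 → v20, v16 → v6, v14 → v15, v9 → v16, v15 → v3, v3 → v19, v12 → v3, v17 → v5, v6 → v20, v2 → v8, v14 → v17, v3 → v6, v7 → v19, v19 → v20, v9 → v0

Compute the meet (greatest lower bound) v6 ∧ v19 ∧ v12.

Common lower bounds of {v6, v19, v12}: v12, v14.
The greatest among these is v12.

v12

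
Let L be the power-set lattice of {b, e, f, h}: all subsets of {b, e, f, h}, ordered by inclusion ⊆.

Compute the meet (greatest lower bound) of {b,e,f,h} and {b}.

Under ⊆, meet is intersection: {b,e,f,h} ∩ {b} = {b}.

{b}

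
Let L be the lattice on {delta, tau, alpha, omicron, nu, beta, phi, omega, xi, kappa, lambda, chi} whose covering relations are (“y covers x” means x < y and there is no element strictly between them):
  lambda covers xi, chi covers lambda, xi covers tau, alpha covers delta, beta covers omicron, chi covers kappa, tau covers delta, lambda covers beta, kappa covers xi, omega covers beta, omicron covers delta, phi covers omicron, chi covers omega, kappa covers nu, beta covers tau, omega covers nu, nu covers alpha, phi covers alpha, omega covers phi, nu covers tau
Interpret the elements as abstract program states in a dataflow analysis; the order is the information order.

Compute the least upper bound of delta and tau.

Common upper bounds of {delta, tau}: beta, chi, kappa, lambda, nu, omega, tau, xi.
The least among these is tau.

tau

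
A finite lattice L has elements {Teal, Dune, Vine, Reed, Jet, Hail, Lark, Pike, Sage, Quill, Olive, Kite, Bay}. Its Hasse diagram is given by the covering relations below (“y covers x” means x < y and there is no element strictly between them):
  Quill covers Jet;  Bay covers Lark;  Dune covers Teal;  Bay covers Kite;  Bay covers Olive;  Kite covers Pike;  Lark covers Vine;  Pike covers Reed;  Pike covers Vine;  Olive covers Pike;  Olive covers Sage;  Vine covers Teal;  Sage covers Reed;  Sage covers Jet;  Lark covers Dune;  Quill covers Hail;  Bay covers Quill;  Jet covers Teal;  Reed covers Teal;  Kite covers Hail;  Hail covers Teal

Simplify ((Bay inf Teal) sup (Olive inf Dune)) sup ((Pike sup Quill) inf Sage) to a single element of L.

Sage

Bay ∧ Teal = Teal
Olive ∧ Dune = Teal
Teal ∨ Teal = Teal
Pike ∨ Quill = Bay
Bay ∧ Sage = Sage
Teal ∨ Sage = Sage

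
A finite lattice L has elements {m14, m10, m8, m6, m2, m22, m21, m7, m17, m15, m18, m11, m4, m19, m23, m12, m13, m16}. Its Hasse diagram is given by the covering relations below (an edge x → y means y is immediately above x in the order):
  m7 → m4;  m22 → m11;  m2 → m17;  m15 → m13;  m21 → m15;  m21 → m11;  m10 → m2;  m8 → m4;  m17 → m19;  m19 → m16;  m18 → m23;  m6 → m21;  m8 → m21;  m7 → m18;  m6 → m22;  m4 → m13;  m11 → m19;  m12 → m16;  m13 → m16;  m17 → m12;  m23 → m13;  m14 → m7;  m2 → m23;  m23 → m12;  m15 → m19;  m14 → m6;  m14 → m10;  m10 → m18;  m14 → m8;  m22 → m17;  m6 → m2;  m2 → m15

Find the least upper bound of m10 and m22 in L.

m17

Common upper bounds of {m10, m22}: m12, m16, m17, m19.
The least among these is m17.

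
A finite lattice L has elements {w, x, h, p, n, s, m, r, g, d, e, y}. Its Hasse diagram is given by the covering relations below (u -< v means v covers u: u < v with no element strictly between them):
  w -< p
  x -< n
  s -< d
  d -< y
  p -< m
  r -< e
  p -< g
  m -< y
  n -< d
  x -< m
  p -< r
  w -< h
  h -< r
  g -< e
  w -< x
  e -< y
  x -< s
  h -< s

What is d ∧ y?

Common lower bounds of {d, y}: d, h, n, s, w, x.
The greatest among these is d.

d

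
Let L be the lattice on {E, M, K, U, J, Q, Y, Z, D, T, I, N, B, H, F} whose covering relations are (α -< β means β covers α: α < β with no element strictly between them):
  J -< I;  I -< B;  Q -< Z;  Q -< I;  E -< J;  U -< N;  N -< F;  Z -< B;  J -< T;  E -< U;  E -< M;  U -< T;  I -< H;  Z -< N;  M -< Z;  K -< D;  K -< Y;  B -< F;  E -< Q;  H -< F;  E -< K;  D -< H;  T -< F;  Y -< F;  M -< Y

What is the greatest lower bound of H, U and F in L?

Common lower bounds of {H, U, F}: E.
The greatest among these is E.

E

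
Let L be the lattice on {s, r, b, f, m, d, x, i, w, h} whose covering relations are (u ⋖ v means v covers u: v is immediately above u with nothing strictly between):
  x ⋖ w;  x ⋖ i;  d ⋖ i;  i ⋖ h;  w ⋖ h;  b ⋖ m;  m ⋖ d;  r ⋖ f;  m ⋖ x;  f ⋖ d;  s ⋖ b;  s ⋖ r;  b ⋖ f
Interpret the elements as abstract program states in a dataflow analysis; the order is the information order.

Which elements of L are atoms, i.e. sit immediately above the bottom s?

b, r

The atoms are exactly the elements that cover s: b, r.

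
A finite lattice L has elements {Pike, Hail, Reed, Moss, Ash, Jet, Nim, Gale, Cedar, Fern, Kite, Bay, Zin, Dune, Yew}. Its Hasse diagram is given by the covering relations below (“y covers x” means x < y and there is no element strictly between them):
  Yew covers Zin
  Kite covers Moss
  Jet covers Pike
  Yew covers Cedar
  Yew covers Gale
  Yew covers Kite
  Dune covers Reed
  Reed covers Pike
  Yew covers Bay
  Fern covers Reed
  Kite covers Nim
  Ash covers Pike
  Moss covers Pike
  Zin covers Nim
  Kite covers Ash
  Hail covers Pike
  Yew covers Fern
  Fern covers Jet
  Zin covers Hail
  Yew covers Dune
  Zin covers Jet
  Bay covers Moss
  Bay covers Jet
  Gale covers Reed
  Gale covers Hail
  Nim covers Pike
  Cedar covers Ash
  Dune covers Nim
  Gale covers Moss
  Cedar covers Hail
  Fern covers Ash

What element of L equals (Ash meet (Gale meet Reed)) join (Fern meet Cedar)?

Gale ∧ Reed = Reed
Ash ∧ Reed = Pike
Fern ∧ Cedar = Ash
Pike ∨ Ash = Ash

Ash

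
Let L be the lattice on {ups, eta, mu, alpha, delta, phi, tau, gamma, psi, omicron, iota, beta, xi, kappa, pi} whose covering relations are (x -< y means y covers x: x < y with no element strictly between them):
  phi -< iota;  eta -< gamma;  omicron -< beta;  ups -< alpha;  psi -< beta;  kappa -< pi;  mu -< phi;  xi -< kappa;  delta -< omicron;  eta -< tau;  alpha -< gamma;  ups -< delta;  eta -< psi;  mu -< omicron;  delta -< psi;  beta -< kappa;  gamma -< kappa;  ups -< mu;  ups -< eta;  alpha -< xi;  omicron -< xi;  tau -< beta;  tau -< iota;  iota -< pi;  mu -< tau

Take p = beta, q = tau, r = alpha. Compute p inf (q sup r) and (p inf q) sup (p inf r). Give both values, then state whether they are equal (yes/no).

q sup r = kappa, so p inf (q sup r) = beta inf kappa = beta.
p inf q = tau and p inf r = ups, so (p inf q) sup (p inf r) = tau sup ups = tau.
Equal: no.

beta; tau; no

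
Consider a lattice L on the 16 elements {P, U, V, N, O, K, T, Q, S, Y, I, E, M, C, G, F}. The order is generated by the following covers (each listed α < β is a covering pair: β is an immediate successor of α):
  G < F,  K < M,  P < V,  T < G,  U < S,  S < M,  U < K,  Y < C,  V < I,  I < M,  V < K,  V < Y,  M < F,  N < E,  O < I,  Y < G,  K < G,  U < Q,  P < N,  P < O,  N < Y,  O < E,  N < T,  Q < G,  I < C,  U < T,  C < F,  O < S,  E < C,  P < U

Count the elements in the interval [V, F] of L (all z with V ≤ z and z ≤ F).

The interval [V, F] = {C, F, G, I, K, M, V, Y}, which has 8 elements.

8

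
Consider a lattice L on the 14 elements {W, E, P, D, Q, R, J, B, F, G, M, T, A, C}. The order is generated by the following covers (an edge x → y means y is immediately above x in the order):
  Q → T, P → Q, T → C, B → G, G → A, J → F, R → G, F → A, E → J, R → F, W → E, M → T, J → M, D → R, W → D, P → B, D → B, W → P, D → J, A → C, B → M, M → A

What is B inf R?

D

Common lower bounds of {B, R}: D, W.
The greatest among these is D.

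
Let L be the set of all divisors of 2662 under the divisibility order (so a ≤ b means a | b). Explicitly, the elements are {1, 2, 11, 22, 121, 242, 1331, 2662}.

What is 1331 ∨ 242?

2662

In the divisibility order, the join is the least common multiple: lcm(1331, 242) = 2662.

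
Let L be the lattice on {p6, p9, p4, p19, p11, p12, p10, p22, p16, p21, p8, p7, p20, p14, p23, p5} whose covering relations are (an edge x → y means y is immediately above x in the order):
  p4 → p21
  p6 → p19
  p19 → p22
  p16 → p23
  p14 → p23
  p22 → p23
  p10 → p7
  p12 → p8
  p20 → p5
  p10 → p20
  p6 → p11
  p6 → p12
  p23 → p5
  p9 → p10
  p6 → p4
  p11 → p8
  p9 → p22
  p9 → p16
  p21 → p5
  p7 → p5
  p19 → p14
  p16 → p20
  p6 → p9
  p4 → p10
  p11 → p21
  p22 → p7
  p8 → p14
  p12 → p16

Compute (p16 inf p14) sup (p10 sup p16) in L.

p20

p16 ∧ p14 = p12
p10 ∨ p16 = p20
p12 ∨ p20 = p20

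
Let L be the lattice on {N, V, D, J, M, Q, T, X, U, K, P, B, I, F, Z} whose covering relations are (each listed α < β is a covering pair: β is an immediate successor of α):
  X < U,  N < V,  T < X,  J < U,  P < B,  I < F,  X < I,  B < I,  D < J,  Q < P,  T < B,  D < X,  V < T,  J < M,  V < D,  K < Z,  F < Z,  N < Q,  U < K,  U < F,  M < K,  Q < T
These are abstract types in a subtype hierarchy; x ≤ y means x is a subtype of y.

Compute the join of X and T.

X

Common upper bounds of {X, T}: F, I, K, U, X, Z.
The least among these is X.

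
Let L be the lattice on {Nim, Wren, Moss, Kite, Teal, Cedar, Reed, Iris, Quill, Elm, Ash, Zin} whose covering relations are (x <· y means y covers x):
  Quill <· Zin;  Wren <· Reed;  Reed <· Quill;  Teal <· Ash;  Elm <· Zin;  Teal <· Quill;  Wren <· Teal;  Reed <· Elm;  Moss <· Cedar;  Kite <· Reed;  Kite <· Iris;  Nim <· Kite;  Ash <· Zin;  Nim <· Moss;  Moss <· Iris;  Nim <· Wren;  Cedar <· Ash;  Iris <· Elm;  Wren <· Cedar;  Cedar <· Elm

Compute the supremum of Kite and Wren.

Common upper bounds of {Kite, Wren}: Elm, Quill, Reed, Zin.
The least among these is Reed.

Reed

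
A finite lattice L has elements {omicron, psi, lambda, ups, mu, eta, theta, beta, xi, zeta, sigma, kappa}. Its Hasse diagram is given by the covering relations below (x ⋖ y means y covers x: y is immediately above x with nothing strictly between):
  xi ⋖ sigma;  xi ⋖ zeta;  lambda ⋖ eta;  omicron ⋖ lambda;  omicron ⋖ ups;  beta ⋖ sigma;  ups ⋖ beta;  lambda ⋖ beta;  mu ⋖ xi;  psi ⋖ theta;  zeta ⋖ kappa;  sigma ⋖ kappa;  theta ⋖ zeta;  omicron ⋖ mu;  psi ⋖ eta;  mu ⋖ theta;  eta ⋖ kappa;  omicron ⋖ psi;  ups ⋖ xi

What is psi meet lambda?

Common lower bounds of {psi, lambda}: omicron.
The greatest among these is omicron.

omicron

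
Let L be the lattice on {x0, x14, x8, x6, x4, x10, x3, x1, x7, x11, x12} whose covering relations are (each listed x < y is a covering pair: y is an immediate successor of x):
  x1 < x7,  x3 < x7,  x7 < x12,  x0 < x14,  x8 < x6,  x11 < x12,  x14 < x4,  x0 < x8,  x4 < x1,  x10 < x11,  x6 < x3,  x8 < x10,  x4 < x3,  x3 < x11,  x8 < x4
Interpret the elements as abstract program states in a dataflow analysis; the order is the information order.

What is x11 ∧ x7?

x3

Common lower bounds of {x11, x7}: x0, x14, x3, x4, x6, x8.
The greatest among these is x3.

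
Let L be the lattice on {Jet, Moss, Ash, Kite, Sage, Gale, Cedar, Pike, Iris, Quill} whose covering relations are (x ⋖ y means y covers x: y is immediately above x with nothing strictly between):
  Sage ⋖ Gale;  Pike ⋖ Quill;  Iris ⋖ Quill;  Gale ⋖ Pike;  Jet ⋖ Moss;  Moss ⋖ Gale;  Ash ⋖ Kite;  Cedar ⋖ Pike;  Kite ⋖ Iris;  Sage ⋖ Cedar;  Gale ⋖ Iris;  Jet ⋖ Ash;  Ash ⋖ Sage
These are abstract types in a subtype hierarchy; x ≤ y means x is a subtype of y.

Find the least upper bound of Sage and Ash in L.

Sage

Common upper bounds of {Sage, Ash}: Cedar, Gale, Iris, Pike, Quill, Sage.
The least among these is Sage.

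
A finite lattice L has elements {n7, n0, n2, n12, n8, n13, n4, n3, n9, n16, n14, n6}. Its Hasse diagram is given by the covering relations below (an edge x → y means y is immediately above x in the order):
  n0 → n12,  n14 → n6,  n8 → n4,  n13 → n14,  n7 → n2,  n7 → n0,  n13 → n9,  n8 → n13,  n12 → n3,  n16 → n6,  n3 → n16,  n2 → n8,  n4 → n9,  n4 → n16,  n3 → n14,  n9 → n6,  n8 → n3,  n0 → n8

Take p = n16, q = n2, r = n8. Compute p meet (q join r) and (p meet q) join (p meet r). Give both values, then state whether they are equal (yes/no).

q join r = n8, so p meet (q join r) = n16 meet n8 = n8.
p meet q = n2 and p meet r = n8, so (p meet q) join (p meet r) = n2 join n8 = n8.
Equal: yes.

n8; n8; yes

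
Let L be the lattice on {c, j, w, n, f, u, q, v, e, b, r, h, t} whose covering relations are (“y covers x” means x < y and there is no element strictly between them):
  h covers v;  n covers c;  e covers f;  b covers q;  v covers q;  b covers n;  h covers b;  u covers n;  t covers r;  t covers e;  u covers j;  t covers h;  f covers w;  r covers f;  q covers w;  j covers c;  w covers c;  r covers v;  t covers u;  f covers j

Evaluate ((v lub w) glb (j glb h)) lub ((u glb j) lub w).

v ∨ w = v
j ∧ h = c
v ∧ c = c
u ∧ j = j
j ∨ w = f
c ∨ f = f

f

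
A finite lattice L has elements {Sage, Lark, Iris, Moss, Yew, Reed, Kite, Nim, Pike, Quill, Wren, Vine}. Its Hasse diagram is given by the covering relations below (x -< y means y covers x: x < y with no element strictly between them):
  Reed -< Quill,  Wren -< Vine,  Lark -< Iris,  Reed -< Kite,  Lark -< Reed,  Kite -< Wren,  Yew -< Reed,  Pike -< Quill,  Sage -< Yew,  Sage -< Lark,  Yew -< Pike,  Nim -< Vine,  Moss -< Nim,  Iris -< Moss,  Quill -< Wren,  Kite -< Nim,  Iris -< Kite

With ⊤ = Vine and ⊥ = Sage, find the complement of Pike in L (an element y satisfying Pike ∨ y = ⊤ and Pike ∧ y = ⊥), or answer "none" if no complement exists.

Moss

Need y with Pike ∨ y = Vine and Pike ∧ y = Sage.
Checking each element gives: Moss.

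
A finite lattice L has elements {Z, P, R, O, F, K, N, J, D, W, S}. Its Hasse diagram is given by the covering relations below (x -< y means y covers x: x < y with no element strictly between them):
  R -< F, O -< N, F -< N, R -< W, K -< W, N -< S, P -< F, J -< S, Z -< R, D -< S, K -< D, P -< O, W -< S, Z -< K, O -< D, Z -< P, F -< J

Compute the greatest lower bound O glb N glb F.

P

Common lower bounds of {O, N, F}: P, Z.
The greatest among these is P.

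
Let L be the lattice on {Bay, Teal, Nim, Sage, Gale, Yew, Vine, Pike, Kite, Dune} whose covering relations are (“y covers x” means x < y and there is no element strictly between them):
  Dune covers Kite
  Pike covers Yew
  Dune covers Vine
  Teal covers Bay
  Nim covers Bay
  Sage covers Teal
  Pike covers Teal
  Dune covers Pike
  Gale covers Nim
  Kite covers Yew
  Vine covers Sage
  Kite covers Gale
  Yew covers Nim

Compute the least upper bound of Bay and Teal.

Teal

Common upper bounds of {Bay, Teal}: Dune, Pike, Sage, Teal, Vine.
The least among these is Teal.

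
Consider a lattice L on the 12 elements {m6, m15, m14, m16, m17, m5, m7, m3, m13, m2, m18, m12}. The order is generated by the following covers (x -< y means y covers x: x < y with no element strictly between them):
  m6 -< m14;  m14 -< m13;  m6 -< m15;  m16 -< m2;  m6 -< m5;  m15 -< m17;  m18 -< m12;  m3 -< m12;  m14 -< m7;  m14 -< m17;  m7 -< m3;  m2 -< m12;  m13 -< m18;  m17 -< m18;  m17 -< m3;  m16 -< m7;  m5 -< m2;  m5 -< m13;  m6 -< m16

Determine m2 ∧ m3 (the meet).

Common lower bounds of {m2, m3}: m16, m6.
The greatest among these is m16.

m16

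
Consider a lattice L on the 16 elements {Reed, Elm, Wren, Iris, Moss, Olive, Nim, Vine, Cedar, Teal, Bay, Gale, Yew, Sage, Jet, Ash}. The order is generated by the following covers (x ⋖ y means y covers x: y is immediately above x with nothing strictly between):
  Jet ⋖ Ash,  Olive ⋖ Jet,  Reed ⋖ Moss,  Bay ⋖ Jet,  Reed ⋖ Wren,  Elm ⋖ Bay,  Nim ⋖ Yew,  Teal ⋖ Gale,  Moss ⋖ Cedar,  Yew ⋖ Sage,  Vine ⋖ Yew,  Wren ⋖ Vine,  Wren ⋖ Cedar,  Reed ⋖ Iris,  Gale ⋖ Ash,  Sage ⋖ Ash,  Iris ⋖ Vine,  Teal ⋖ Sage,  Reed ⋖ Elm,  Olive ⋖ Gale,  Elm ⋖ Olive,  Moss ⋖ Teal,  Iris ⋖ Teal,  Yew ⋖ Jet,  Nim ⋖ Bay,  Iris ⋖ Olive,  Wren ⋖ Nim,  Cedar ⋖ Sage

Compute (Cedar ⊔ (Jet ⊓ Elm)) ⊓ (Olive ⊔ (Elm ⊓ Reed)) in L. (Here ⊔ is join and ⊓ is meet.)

Jet ∧ Elm = Elm
Cedar ∨ Elm = Ash
Elm ∧ Reed = Reed
Olive ∨ Reed = Olive
Ash ∧ Olive = Olive

Olive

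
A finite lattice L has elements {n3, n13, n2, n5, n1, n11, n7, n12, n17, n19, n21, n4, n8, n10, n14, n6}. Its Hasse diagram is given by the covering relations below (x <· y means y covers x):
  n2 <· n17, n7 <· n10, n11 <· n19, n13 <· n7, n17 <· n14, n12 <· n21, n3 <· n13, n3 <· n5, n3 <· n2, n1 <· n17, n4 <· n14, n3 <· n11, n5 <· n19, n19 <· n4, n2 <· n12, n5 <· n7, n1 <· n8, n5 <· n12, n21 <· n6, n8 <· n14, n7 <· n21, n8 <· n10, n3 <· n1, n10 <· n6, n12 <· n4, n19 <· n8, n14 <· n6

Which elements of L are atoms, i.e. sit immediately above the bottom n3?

n1, n11, n13, n2, n5

The atoms are exactly the elements that cover n3: n1, n11, n13, n2, n5.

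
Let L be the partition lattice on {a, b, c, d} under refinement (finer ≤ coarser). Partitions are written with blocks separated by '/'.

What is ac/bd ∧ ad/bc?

The meet (common refinement) of ac/bd and ad/bc intersects blocks pairwise, giving a/b/c/d.

a/b/c/d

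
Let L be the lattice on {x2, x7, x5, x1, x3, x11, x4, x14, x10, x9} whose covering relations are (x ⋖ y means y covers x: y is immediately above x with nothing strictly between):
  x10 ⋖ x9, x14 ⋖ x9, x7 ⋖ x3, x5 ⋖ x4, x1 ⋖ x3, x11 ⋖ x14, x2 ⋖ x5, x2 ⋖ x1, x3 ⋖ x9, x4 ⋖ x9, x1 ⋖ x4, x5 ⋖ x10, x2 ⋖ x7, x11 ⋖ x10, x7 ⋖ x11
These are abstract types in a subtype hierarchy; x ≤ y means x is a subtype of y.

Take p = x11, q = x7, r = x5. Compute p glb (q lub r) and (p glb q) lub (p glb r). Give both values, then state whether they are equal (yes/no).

x11; x7; no

q lub r = x10, so p glb (q lub r) = x11 glb x10 = x11.
p glb q = x7 and p glb r = x2, so (p glb q) lub (p glb r) = x7 lub x2 = x7.
Equal: no.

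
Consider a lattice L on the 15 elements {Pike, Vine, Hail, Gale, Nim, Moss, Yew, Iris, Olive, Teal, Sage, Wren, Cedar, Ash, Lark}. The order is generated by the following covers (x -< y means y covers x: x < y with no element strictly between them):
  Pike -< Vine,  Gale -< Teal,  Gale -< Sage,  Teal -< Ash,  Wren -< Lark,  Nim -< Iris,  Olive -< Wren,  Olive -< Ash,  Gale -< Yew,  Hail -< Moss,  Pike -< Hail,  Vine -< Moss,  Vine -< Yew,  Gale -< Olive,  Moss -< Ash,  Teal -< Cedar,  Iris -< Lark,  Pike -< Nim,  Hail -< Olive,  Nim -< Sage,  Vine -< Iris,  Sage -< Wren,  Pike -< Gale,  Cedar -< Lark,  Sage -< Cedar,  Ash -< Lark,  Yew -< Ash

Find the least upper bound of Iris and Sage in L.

Common upper bounds of {Iris, Sage}: Lark.
The least among these is Lark.

Lark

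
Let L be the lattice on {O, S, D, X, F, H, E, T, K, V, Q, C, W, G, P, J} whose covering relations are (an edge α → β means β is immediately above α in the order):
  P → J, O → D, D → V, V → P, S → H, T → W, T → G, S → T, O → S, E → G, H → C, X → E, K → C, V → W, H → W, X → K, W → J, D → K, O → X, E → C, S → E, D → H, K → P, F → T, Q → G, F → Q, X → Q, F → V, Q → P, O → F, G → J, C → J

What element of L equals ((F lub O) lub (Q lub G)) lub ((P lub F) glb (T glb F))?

G

F ∨ O = F
Q ∨ G = G
F ∨ G = G
P ∨ F = P
T ∧ F = F
P ∧ F = F
G ∨ F = G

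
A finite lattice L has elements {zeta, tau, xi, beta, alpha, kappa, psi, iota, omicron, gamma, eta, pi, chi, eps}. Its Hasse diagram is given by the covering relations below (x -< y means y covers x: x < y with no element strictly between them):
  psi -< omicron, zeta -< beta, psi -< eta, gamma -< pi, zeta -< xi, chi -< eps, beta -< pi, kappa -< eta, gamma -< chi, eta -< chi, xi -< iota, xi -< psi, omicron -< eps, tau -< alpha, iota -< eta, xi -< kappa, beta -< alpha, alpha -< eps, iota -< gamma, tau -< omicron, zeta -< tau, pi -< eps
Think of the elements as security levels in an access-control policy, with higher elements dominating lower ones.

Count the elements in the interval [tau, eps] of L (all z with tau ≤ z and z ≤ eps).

The interval [tau, eps] = {alpha, eps, omicron, tau}, which has 4 elements.

4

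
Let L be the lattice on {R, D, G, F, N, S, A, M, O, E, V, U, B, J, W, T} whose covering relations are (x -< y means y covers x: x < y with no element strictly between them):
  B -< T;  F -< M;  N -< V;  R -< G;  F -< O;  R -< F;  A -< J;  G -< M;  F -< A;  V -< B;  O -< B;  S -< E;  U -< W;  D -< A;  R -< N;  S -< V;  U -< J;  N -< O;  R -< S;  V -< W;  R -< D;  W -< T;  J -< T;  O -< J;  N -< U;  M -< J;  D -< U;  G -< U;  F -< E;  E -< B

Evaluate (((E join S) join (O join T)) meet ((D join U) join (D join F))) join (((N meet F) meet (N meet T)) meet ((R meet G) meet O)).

J

E ∨ S = E
O ∨ T = T
E ∨ T = T
D ∨ U = U
D ∨ F = A
U ∨ A = J
T ∧ J = J
N ∧ F = R
N ∧ T = N
R ∧ N = R
R ∧ G = R
R ∧ O = R
R ∧ R = R
J ∨ R = J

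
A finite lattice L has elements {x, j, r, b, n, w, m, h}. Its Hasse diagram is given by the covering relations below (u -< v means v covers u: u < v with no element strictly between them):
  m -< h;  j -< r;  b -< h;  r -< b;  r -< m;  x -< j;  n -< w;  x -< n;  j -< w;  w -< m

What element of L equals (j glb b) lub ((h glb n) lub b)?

h

j ∧ b = j
h ∧ n = n
n ∨ b = h
j ∨ h = h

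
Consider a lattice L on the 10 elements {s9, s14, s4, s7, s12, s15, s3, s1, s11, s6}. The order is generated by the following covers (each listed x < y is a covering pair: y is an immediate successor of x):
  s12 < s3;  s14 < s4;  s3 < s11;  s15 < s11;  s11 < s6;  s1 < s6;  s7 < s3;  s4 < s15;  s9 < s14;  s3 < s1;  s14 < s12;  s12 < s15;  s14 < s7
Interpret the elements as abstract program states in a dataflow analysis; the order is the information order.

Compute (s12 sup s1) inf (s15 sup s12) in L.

s12

s12 ∨ s1 = s1
s15 ∨ s12 = s15
s1 ∧ s15 = s12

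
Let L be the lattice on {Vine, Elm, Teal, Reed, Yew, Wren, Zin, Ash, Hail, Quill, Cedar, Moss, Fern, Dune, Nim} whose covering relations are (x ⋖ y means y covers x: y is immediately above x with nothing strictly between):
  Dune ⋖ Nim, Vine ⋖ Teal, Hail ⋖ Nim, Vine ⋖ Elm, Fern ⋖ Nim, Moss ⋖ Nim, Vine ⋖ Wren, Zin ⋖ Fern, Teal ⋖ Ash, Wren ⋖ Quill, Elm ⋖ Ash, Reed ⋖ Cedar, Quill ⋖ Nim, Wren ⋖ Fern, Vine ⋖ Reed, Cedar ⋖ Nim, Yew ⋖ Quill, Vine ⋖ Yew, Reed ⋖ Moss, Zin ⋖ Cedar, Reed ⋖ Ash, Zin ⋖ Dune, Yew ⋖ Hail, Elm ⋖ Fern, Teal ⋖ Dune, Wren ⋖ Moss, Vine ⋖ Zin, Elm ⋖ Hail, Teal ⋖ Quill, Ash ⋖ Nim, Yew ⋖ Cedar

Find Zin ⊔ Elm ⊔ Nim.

Nim

Common upper bounds of {Zin, Elm, Nim}: Nim.
The least among these is Nim.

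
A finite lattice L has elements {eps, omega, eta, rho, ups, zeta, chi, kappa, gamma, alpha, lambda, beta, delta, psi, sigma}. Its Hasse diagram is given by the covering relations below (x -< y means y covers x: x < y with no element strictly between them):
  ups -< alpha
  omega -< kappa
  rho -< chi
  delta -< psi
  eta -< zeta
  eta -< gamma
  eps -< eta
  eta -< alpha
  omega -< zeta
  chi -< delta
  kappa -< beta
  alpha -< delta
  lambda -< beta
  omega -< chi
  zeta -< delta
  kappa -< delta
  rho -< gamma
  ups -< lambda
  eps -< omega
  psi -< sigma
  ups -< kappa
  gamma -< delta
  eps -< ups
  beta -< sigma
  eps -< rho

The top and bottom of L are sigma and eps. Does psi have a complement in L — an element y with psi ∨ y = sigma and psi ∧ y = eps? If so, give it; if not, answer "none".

For every candidate y, either psi ∨ y ≠ sigma or psi ∧ y ≠ eps; no complement exists.

none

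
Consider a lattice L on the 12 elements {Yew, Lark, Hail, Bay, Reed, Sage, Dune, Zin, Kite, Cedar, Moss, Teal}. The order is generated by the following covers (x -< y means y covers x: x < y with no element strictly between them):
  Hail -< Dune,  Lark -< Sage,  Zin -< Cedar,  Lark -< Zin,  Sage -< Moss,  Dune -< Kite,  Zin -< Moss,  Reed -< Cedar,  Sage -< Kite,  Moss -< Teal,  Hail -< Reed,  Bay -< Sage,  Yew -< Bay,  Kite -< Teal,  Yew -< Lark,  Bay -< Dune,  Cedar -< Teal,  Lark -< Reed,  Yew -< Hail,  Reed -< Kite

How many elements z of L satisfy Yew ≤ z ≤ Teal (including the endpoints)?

12

The interval [Yew, Teal] = {Bay, Cedar, Dune, Hail, Kite, Lark, Moss, Reed, Sage, Teal, Yew, Zin}, which has 12 elements.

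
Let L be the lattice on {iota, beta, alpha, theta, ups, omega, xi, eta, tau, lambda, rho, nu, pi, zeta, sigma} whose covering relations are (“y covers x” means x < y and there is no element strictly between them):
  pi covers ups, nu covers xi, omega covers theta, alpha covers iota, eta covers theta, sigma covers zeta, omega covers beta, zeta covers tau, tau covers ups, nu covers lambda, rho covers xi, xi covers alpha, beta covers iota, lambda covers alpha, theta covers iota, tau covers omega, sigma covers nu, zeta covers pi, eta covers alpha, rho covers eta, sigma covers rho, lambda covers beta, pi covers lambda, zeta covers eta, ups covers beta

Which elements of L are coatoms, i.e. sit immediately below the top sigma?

The coatoms are exactly the elements covered by sigma: nu, rho, zeta.

nu, rho, zeta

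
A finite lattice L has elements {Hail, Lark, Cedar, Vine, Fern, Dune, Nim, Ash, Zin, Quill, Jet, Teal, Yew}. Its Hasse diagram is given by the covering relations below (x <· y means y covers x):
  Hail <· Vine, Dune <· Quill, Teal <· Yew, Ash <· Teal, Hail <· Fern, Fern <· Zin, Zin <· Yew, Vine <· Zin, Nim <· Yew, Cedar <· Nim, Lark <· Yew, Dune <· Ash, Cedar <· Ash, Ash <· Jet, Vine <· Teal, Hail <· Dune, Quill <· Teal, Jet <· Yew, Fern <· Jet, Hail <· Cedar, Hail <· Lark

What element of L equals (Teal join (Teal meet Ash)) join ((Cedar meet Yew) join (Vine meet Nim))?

Teal

Teal ∧ Ash = Ash
Teal ∨ Ash = Teal
Cedar ∧ Yew = Cedar
Vine ∧ Nim = Hail
Cedar ∨ Hail = Cedar
Teal ∨ Cedar = Teal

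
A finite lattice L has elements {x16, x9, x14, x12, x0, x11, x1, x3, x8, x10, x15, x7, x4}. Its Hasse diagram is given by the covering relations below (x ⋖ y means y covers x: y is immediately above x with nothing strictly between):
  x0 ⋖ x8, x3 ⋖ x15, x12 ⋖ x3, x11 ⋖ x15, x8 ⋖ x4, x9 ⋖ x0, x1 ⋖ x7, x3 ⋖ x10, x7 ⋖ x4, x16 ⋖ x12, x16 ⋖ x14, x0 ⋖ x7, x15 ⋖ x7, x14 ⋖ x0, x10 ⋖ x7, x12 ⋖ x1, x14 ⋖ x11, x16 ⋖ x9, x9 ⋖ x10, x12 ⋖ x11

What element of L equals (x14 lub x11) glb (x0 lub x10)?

x14 ∨ x11 = x11
x0 ∨ x10 = x7
x11 ∧ x7 = x11

x11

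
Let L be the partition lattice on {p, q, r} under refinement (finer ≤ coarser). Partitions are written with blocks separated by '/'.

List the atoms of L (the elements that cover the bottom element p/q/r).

p/qr, pq/r, pr/q

The atoms are exactly the elements that cover p/q/r: p/qr, pq/r, pr/q.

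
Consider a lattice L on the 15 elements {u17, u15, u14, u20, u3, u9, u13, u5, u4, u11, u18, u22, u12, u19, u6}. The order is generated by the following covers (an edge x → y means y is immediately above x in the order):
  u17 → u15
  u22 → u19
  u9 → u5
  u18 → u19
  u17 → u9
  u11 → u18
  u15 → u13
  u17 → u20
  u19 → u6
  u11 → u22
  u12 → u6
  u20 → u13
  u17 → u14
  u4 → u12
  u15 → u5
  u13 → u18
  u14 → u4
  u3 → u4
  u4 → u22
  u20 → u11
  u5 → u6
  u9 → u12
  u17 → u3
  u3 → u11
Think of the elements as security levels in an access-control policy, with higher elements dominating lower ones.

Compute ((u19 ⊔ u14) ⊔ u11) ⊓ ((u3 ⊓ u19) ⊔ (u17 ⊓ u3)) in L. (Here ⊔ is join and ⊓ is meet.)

u19 ∨ u14 = u19
u19 ∨ u11 = u19
u3 ∧ u19 = u3
u17 ∧ u3 = u17
u3 ∨ u17 = u3
u19 ∧ u3 = u3

u3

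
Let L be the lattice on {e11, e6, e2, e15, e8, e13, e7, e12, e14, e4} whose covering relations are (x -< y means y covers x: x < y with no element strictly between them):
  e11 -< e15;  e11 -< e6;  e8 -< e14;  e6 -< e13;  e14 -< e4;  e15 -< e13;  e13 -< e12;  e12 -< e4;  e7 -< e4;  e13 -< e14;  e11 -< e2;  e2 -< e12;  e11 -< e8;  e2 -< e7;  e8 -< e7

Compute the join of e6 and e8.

e14

Common upper bounds of {e6, e8}: e14, e4.
The least among these is e14.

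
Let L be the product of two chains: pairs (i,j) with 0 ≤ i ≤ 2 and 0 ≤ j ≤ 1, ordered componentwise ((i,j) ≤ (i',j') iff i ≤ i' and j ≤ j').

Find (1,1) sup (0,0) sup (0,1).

(1,1)

Common upper bounds of {(1,1), (0,0), (0,1)}: (1,1), (2,1).
The least among these is (1,1).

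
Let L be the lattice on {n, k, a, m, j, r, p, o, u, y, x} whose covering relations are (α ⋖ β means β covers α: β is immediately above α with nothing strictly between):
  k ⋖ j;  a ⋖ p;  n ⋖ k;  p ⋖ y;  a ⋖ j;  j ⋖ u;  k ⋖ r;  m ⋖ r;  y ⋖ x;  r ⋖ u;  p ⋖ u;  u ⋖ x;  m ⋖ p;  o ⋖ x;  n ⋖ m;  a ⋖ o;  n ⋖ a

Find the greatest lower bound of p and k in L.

Common lower bounds of {p, k}: n.
The greatest among these is n.

n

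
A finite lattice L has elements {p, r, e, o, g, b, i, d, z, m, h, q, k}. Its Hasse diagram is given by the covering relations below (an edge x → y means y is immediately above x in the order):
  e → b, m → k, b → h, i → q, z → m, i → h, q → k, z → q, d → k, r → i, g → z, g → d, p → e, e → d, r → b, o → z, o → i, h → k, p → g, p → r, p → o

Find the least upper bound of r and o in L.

i

Common upper bounds of {r, o}: h, i, k, q.
The least among these is i.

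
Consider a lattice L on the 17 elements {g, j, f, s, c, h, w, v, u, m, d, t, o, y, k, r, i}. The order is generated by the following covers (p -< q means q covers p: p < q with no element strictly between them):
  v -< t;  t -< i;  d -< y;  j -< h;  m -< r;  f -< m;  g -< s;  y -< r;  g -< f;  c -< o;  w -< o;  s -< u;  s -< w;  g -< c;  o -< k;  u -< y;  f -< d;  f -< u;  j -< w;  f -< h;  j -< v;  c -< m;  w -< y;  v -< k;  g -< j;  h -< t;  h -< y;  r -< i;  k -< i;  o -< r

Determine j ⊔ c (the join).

Common upper bounds of {j, c}: i, k, o, r.
The least among these is o.

o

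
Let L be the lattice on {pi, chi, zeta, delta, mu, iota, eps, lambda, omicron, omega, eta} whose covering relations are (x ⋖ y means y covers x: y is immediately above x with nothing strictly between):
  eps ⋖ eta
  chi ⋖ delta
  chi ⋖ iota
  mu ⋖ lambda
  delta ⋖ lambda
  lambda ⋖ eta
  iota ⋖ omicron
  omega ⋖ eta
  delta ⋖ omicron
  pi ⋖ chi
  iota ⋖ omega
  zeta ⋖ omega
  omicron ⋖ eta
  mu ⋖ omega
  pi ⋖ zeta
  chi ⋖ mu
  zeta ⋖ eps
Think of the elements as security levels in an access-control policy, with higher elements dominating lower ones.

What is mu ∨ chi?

Common upper bounds of {mu, chi}: eta, lambda, mu, omega.
The least among these is mu.

mu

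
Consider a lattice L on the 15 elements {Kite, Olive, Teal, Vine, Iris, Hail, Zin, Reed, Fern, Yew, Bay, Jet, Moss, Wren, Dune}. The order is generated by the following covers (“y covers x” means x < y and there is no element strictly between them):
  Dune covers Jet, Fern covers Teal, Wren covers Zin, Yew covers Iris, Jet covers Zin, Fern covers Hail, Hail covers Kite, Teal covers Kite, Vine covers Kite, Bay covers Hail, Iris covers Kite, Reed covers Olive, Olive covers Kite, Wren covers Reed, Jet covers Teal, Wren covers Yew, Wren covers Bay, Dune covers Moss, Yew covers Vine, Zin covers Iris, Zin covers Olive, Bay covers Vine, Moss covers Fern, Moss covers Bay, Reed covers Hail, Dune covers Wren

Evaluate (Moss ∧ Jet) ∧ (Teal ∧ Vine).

Moss ∧ Jet = Teal
Teal ∧ Vine = Kite
Teal ∧ Kite = Kite

Kite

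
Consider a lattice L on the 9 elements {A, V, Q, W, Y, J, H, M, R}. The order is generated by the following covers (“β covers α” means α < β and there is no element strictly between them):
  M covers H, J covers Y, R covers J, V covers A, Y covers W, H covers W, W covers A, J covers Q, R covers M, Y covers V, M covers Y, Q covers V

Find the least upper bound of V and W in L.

Y

Common upper bounds of {V, W}: J, M, R, Y.
The least among these is Y.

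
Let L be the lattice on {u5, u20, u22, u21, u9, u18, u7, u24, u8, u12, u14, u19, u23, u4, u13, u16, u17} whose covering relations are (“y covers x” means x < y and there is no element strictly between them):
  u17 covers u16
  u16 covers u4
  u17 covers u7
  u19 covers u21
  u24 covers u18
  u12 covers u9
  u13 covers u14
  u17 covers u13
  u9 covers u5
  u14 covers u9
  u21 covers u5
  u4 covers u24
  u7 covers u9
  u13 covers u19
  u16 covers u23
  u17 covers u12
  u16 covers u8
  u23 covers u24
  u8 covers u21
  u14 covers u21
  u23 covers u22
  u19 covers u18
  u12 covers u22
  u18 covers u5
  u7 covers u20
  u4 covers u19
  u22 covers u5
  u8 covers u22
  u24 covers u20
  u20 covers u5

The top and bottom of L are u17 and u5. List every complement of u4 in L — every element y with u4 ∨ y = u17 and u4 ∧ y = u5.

Need y with u4 ∨ y = u17 and u4 ∧ y = u5.
Checking each element gives: u12, u9.

u12, u9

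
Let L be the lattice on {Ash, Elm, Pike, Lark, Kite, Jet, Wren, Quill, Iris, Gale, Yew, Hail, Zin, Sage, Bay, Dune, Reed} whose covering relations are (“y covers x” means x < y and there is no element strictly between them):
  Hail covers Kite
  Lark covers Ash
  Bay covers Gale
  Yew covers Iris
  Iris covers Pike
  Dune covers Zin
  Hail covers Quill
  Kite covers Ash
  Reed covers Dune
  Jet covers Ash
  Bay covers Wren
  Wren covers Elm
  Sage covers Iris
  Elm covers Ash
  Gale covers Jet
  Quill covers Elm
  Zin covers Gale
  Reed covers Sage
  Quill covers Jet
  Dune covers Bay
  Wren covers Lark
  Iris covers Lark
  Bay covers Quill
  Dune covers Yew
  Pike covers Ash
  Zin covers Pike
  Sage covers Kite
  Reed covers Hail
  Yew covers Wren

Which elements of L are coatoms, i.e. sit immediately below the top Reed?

The coatoms are exactly the elements covered by Reed: Dune, Hail, Sage.

Dune, Hail, Sage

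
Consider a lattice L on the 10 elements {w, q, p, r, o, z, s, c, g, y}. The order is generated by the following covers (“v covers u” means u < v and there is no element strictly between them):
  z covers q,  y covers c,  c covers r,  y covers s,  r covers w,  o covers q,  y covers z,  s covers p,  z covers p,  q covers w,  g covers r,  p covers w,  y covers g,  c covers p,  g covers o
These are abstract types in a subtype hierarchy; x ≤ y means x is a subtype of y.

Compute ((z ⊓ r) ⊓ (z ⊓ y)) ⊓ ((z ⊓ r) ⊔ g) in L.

w

z ∧ r = w
z ∧ y = z
w ∧ z = w
z ∧ r = w
w ∨ g = g
w ∧ g = w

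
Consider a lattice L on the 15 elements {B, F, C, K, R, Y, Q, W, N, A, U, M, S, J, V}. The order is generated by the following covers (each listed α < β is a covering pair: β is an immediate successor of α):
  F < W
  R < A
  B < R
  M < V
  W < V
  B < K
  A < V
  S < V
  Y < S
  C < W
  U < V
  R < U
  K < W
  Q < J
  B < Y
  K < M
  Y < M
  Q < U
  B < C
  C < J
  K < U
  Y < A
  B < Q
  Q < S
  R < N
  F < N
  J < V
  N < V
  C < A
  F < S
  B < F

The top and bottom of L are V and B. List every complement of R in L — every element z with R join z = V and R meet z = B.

J, M, S, W

Need z with R ∨ z = V and R ∧ z = B.
Checking each element gives: J, M, S, W.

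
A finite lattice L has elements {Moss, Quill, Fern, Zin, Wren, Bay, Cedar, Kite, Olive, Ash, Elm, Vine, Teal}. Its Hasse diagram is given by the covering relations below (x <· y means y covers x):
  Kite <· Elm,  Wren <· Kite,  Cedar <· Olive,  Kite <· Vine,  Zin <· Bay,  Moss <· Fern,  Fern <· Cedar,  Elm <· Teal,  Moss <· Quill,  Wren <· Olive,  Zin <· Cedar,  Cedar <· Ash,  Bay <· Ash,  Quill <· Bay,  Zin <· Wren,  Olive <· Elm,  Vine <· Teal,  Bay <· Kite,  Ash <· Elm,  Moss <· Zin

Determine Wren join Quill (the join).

Common upper bounds of {Wren, Quill}: Elm, Kite, Teal, Vine.
The least among these is Kite.

Kite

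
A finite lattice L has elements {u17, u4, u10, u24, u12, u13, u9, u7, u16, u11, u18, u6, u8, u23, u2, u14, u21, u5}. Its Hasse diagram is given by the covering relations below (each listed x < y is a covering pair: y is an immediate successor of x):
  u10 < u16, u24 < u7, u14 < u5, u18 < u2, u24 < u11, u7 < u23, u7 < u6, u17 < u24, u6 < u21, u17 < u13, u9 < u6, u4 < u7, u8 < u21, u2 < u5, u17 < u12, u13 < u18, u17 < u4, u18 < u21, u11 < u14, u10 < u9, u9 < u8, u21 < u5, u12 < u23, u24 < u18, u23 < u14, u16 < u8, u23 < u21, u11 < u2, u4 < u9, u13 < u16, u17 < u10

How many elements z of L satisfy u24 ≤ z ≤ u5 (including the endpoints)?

The interval [u24, u5] = {u11, u14, u18, u2, u21, u23, u24, u5, u6, u7}, which has 10 elements.

10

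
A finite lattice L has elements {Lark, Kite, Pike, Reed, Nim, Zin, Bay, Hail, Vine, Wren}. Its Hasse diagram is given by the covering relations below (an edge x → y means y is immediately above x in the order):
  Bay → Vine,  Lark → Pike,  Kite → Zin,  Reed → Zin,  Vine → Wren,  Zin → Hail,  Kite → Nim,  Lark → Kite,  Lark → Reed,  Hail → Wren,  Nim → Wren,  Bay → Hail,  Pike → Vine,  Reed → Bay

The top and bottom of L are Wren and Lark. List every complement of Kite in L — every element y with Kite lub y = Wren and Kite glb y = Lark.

Need y with Kite ∨ y = Wren and Kite ∧ y = Lark.
Checking each element gives: Pike, Vine.

Pike, Vine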